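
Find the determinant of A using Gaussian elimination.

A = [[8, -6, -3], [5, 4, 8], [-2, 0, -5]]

Forward elimination:
R2 <- R2 - (5/8)*R1:  [    0  31/4  79/8 ]
R3 <- R3 - (-1/4)*R1:  [     0   -3/2  -23/4 ]
R3 <- R3 - (-6/31)*R2:  [       0        0  -119/31 ]
Upper-triangular form:
[ 8    -6       -3 ]
[ 0  31/4     79/8 ]
[ 0     0  -119/31 ]
det(A) = (-1)^0 * (8) * (31/4) * (-119/31) = -238  (0 row swaps -> sign +1)

det(A) = -238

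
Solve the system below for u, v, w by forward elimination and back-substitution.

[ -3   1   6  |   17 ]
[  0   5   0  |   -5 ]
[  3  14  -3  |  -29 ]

Forward elimination on [A|b]:
R3 <- R3 - (-1)*R1:  [   0   15    3  -12 ]
R3 <- R3 - (3)*R2:  [ 0  0  3  3 ]
Row echelon form:
[ -3  1  6  |  17 ]
[  0  5  0  |  -5 ]
[  0  0  3  |   3 ]
Back-substitution:
w = (3) / 3 = 1
v = (-5) / 5 = -1
u = (17 - (1)*(-1) - (6)*(1)) / -3 = -4

(-4, -1, 1)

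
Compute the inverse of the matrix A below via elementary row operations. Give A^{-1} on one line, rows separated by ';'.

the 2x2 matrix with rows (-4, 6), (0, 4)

inverse = [-1/4 3/8; 0 1/4]

Gauss-Jordan on [A | I]:
R1 <- (1/-4)*R1:  [    1  -3/2  |  -1/4     0 ]
R2 <- (1/4)*R2:  [   0    1  |    0  1/4 ]
R1 <- R1 - (-3/2)*R2:  [    1     0  |  -1/4   3/8 ]
Right block of [I | A^{-1}] is the inverse:
[ -1/4  3/8 ]
[    0  1/4 ]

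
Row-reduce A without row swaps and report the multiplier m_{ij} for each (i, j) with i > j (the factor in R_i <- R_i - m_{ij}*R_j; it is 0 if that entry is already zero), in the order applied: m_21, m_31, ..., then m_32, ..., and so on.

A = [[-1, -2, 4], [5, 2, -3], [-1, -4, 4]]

multipliers: -5, 1, 1/4

Forward elimination:
R2 <- R2 - (-5)*R1:  [  0  -8  17 ]
R3 <- R3 - (1)*R1:  [  0  -2   0 ]
R3 <- R3 - (1/4)*R2:  [     0      0  -17/4 ]
Multipliers (in order of application): m_{21} = -5, m_{31} = 1, m_{32} = 1/4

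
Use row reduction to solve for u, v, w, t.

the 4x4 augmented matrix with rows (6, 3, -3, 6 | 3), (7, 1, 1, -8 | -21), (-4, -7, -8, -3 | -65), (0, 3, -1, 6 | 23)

Forward elimination on [A|b]:
R2 <- R2 - (7/6)*R1:  [     0   -5/2    9/2    -15  -49/2 ]
R3 <- R3 - (-2/3)*R1:  [   0   -5  -10    1  -63 ]
R3 <- R3 - (2)*R2:  [   0    0  -19   31  -14 ]
R4 <- R4 - (-6/5)*R2:  [     0      0   22/5    -12  -32/5 ]
R4 <- R4 - (-22/95)*R3:  [       0        0        0  -458/95  -916/95 ]
Row echelon form:
[ 6     3   -3        6  |        3 ]
[ 0  -5/2  9/2      -15  |    -49/2 ]
[ 0     0  -19       31  |      -14 ]
[ 0     0    0  -458/95  |  -916/95 ]
Back-substitution:
t = (-916/95) / (-458/95) = 2
w = (-14 - (31)*(2)) / -19 = 4
v = (-49/2 - (9/2)*(4) - (-15)*(2)) / (-5/2) = 5
u = (3 - (3)*(5) - (-3)*(4) - (6)*(2)) / 6 = -2

(-2, 5, 4, 2)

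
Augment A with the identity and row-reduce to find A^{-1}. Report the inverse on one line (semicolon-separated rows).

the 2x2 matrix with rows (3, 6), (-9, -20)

inverse = [10/3 1; -3/2 -1/2]

Gauss-Jordan on [A | I]:
R1 <- (1/3)*R1:  [   1    2  |  1/3    0 ]
R2 <- R2 - (-9)*R1:  [  0  -2  |   3   1 ]
R2 <- (1/-2)*R2:  [    0     1  |  -3/2  -1/2 ]
R1 <- R1 - (2)*R2:  [    1     0  |  10/3     1 ]
Right block of [I | A^{-1}] is the inverse:
[ 10/3     1 ]
[ -3/2  -1/2 ]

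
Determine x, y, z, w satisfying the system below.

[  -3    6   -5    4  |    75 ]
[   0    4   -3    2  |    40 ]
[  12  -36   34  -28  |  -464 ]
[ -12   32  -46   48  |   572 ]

Forward elimination on [A|b]:
R3 <- R3 - (-4)*R1:  [    0   -12    14   -12  -164 ]
R4 <- R4 - (4)*R1:  [   0    8  -26   32  272 ]
R3 <- R3 - (-3)*R2:  [   0    0    5   -6  -44 ]
R4 <- R4 - (2)*R2:  [   0    0  -20   28  192 ]
R4 <- R4 - (-4)*R3:  [  0   0   0   4  16 ]
Row echelon form:
[ -3  6  -5   4  |   75 ]
[  0  4  -3   2  |   40 ]
[  0  0   5  -6  |  -44 ]
[  0  0   0   4  |   16 ]
Back-substitution:
w = (16) / 4 = 4
z = (-44 - (-6)*(4)) / 5 = -4
y = (40 - (-3)*(-4) - (2)*(4)) / 4 = 5
x = (75 - (6)*(5) - (-5)*(-4) - (4)*(4)) / -3 = -3

(-3, 5, -4, 4)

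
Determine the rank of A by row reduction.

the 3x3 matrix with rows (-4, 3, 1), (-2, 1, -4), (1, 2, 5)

rank(A) = 3

Row reduction:
R2 <- R2 - (1/2)*R1:  [    0  -1/2  -9/2 ]
R3 <- R3 - (-1/4)*R1:  [    0  11/4  21/4 ]
R3 <- R3 - (-11/2)*R2:  [     0      0  -39/2 ]
Row echelon form:
[ -4     3      1 ]
[  0  -1/2   -9/2 ]
[  0     0  -39/2 ]
Nonzero rows / pivot columns: 3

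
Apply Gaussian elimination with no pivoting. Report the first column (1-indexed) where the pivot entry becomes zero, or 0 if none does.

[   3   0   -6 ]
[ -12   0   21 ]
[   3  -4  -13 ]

Naive forward elimination:
R2 <- R2 - (-4)*R1:  [  0   0  -3 ]
R3 <- R3 - (1)*R1:  [  0  -4  -7 ]
Matrix at this point:
[ 3   0  -6 ]
[ 0   0  -3 ]
[ 0  -4  -7 ]
Pivot entry (2,2) is zero but row 3 has -4 in column 2 -> naive elimination stops; a row interchange (e.g. R2 <-> R3) would be required here.

first zero-pivot column = 2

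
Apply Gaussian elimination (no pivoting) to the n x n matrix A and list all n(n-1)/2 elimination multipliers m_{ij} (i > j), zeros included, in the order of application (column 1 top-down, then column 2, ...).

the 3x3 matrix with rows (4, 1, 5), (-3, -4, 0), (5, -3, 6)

multipliers: -3/4, 5/4, 17/13

Forward elimination:
R2 <- R2 - (-3/4)*R1:  [     0  -13/4   15/4 ]
R3 <- R3 - (5/4)*R1:  [     0  -17/4   -1/4 ]
R3 <- R3 - (17/13)*R2:  [      0       0  -67/13 ]
Multipliers (in order of application): m_{21} = -3/4, m_{31} = 5/4, m_{32} = 17/13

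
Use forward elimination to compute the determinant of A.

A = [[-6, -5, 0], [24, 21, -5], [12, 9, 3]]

det(A) = 12

Forward elimination:
R2 <- R2 - (-4)*R1:  [  0   1  -5 ]
R3 <- R3 - (-2)*R1:  [  0  -1   3 ]
R3 <- R3 - (-1)*R2:  [  0   0  -2 ]
Upper-triangular form:
[ -6  -5   0 ]
[  0   1  -5 ]
[  0   0  -2 ]
det(A) = (-1)^0 * (-6) * (1) * (-2) = 12  (0 row swaps -> sign +1)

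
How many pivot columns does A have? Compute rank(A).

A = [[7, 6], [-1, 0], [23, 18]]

rank(A) = 2

Row reduction:
R2 <- R2 - (-1/7)*R1:  [   0  6/7 ]
R3 <- R3 - (23/7)*R1:  [     0  -12/7 ]
R3 <- R3 - (-2)*R2:  [ 0  0 ]
Row echelon form:
[ 7    6 ]
[ 0  6/7 ]
[ 0    0 ]
Nonzero rows / pivot columns: 2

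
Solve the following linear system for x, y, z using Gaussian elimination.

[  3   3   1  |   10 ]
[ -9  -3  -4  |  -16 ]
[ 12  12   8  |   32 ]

(2, 2, -2)

Forward elimination on [A|b]:
R2 <- R2 - (-3)*R1:  [  0   6  -1  14 ]
R3 <- R3 - (4)*R1:  [  0   0   4  -8 ]
Row echelon form:
[ 3  3   1  |  10 ]
[ 0  6  -1  |  14 ]
[ 0  0   4  |  -8 ]
Back-substitution:
z = (-8) / 4 = -2
y = (14 - (-1)*(-2)) / 6 = 2
x = (10 - (3)*(2) - (1)*(-2)) / 3 = 2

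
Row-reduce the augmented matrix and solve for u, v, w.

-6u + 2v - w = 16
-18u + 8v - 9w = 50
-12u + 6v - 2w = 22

Forward elimination on [A|b]:
R2 <- R2 - (3)*R1:  [  0   2  -6   2 ]
R3 <- R3 - (2)*R1:  [   0    2    0  -10 ]
R3 <- R3 - (1)*R2:  [   0    0    6  -12 ]
Row echelon form:
[ -6  2  -1  |   16 ]
[  0  2  -6  |    2 ]
[  0  0   6  |  -12 ]
Back-substitution:
w = (-12) / 6 = -2
v = (2 - (-6)*(-2)) / 2 = -5
u = (16 - (2)*(-5) - (-1)*(-2)) / -6 = -4

(-4, -5, -2)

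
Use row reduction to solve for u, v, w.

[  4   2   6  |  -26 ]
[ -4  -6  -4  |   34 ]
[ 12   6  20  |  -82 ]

Forward elimination on [A|b]:
R2 <- R2 - (-1)*R1:  [  0  -4   2   8 ]
R3 <- R3 - (3)*R1:  [  0   0   2  -4 ]
Row echelon form:
[ 4   2  6  |  -26 ]
[ 0  -4  2  |    8 ]
[ 0   0  2  |   -4 ]
Back-substitution:
w = (-4) / 2 = -2
v = (8 - (2)*(-2)) / -4 = -3
u = (-26 - (2)*(-3) - (6)*(-2)) / 4 = -2

(-2, -3, -2)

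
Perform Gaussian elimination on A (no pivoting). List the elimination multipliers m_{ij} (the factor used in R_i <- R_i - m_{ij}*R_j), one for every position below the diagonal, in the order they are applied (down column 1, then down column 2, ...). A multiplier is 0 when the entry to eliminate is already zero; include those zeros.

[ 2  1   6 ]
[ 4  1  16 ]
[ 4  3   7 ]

multipliers: 2, 2, -1

Forward elimination:
R2 <- R2 - (2)*R1:  [  0  -1   4 ]
R3 <- R3 - (2)*R1:  [  0   1  -5 ]
R3 <- R3 - (-1)*R2:  [  0   0  -1 ]
Multipliers (in order of application): m_{21} = 2, m_{31} = 2, m_{32} = -1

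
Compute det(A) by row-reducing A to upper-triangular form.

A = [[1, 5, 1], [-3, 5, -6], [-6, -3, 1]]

det(A) = 221

Forward elimination:
R2 <- R2 - (-3)*R1:  [  0  20  -3 ]
R3 <- R3 - (-6)*R1:  [  0  27   7 ]
R3 <- R3 - (27/20)*R2:  [      0       0  221/20 ]
Upper-triangular form:
[ 1   5       1 ]
[ 0  20      -3 ]
[ 0   0  221/20 ]
det(A) = (-1)^0 * (1) * (20) * (221/20) = 221  (0 row swaps -> sign +1)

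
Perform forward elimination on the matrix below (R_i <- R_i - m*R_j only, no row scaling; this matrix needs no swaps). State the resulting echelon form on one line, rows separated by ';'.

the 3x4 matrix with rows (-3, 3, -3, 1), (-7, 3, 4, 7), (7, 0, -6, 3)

REF = [-3 3 -3 1; 0 -4 11 14/3; 0 0 25/4 27/2]

Forward elimination:
R2 <- R2 - (7/3)*R1:  [    0    -4    11  14/3 ]
R3 <- R3 - (-7/3)*R1:  [    0     7   -13  16/3 ]
R3 <- R3 - (-7/4)*R2:  [    0     0  25/4  27/2 ]
Row echelon form:
[ -3   3    -3     1 ]
[  0  -4    11  14/3 ]
[  0   0  25/4  27/2 ]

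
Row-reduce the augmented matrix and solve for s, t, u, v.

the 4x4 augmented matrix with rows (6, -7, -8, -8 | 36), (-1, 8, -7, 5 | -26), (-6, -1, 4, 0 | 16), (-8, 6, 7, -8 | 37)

(-3, -2, -1, -4)

Forward elimination on [A|b]:
R2 <- R2 - (-1/6)*R1:  [     0   41/6  -25/3   11/3    -20 ]
R3 <- R3 - (-1)*R1:  [  0  -8  -4  -8  52 ]
R4 <- R4 - (-4/3)*R1:  [     0  -10/3  -11/3  -56/3     85 ]
R3 <- R3 - (-48/41)*R2:  [       0        0  -564/41  -152/41  1172/41 ]
R4 <- R4 - (-20/41)*R2:  [       0        0  -317/41  -692/41  3085/41 ]
R4 <- R4 - (317/564)*R3:  [         0          0          0  -2086/141   8344/141 ]
Row echelon form:
[ 6    -7       -8         -8  |        36 ]
[ 0  41/6    -25/3       11/3  |       -20 ]
[ 0     0  -564/41    -152/41  |   1172/41 ]
[ 0     0        0  -2086/141  |  8344/141 ]
Back-substitution:
v = (8344/141) / (-2086/141) = -4
u = (1172/41 - (-152/41)*(-4)) / (-564/41) = -1
t = (-20 - (-25/3)*(-1) - (11/3)*(-4)) / (41/6) = -2
s = (36 - (-7)*(-2) - (-8)*(-1) - (-8)*(-4)) / 6 = -3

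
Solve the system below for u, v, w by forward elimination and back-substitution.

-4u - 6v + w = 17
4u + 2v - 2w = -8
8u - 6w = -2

Forward elimination on [A|b]:
R2 <- R2 - (-1)*R1:  [  0  -4  -1   9 ]
R3 <- R3 - (-2)*R1:  [   0  -12   -4   32 ]
R3 <- R3 - (3)*R2:  [  0   0  -1   5 ]
Row echelon form:
[ -4  -6   1  |  17 ]
[  0  -4  -1  |   9 ]
[  0   0  -1  |   5 ]
Back-substitution:
w = (5) / -1 = -5
v = (9 - (-1)*(-5)) / -4 = -1
u = (17 - (-6)*(-1) - (1)*(-5)) / -4 = -4

(-4, -1, -5)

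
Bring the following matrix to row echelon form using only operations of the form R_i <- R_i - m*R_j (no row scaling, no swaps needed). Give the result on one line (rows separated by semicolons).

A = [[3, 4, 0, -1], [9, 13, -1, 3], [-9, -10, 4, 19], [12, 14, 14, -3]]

Forward elimination:
R2 <- R2 - (3)*R1:  [  0   1  -1   6 ]
R3 <- R3 - (-3)*R1:  [  0   2   4  16 ]
R4 <- R4 - (4)*R1:  [  0  -2  14   1 ]
R3 <- R3 - (2)*R2:  [ 0  0  6  4 ]
R4 <- R4 - (-2)*R2:  [  0   0  12  13 ]
R4 <- R4 - (2)*R3:  [ 0  0  0  5 ]
Row echelon form:
[ 3  4   0  -1 ]
[ 0  1  -1   6 ]
[ 0  0   6   4 ]
[ 0  0   0   5 ]

REF = [3 4 0 -1; 0 1 -1 6; 0 0 6 4; 0 0 0 5]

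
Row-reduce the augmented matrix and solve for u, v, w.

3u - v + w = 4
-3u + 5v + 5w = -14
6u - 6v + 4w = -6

(3, 2, -3)

Forward elimination on [A|b]:
R2 <- R2 - (-1)*R1:  [   0    4    6  -10 ]
R3 <- R3 - (2)*R1:  [   0   -4    2  -14 ]
R3 <- R3 - (-1)*R2:  [   0    0    8  -24 ]
Row echelon form:
[ 3  -1  1  |    4 ]
[ 0   4  6  |  -10 ]
[ 0   0  8  |  -24 ]
Back-substitution:
w = (-24) / 8 = -3
v = (-10 - (6)*(-3)) / 4 = 2
u = (4 - (-1)*(2) - (1)*(-3)) / 3 = 3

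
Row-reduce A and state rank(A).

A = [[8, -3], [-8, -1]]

Row reduction:
R2 <- R2 - (-1)*R1:  [  0  -4 ]
Row echelon form:
[ 8  -3 ]
[ 0  -4 ]
Nonzero rows / pivot columns: 2

rank(A) = 2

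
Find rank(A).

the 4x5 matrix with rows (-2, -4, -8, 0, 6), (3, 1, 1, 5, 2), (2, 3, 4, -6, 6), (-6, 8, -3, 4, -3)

rank(A) = 4

Row reduction:
R2 <- R2 - (-3/2)*R1:  [   0   -5  -11    5   11 ]
R3 <- R3 - (-1)*R1:  [  0  -1  -4  -6  12 ]
R4 <- R4 - (3)*R1:  [   0   20   21    4  -21 ]
R3 <- R3 - (1/5)*R2:  [    0     0  -9/5    -7  49/5 ]
R4 <- R4 - (-4)*R2:  [   0    0  -23   24   23 ]
R4 <- R4 - (115/9)*R3:  [      0       0       0  1021/9  -920/9 ]
Row echelon form:
[ -2  -4    -8       0       6 ]
[  0  -5   -11       5      11 ]
[  0   0  -9/5      -7    49/5 ]
[  0   0     0  1021/9  -920/9 ]
Nonzero rows / pivot columns: 4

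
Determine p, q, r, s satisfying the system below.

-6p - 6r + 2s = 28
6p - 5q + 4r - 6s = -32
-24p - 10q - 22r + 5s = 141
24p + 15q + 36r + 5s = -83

Forward elimination on [A|b]:
R2 <- R2 - (-1)*R1:  [  0  -5  -2  -4  -4 ]
R3 <- R3 - (4)*R1:  [   0  -10    2   -3   29 ]
R4 <- R4 - (-4)*R1:  [  0  15  12  13  29 ]
R3 <- R3 - (2)*R2:  [  0   0   6   5  37 ]
R4 <- R4 - (-3)*R2:  [  0   0   6   1  17 ]
R4 <- R4 - (1)*R3:  [   0    0    0   -4  -20 ]
Row echelon form:
[ -6   0  -6   2  |   28 ]
[  0  -5  -2  -4  |   -4 ]
[  0   0   6   5  |   37 ]
[  0   0   0  -4  |  -20 ]
Back-substitution:
s = (-20) / -4 = 5
r = (37 - (5)*(5)) / 6 = 2
q = (-4 - (-2)*(2) - (-4)*(5)) / -5 = -4
p = (28 - (-6)*(2) - (2)*(5)) / -6 = -5

(-5, -4, 2, 5)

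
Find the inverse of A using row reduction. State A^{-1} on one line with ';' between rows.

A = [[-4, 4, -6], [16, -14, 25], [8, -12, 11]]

inverse = [-73/4 -7/2 -2; -3 -1/2 -1/2; 10 2 1]

Gauss-Jordan on [A | I]:
R1 <- (1/-4)*R1:  [    1    -1   3/2  |  -1/4     0     0 ]
R2 <- R2 - (16)*R1:  [ 0  2  1  |  4  1  0 ]
R3 <- R3 - (8)*R1:  [  0  -4  -1  |   2   0   1 ]
R2 <- (1/2)*R2:  [   0    1  1/2  |    2  1/2    0 ]
R1 <- R1 - (-1)*R2:  [   1    0    2  |  7/4  1/2    0 ]
R3 <- R3 - (-4)*R2:  [  0   0   1  |  10   2   1 ]
R1 <- R1 - (2)*R3:  [     1      0      0  |  -73/4   -7/2     -2 ]
R2 <- R2 - (1/2)*R3:  [    0     1     0  |    -3  -1/2  -1/2 ]
Right block of [I | A^{-1}] is the inverse:
[ -73/4  -7/2    -2 ]
[    -3  -1/2  -1/2 ]
[    10     2     1 ]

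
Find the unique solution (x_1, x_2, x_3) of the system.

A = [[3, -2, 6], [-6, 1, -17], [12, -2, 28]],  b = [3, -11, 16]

Forward elimination on [A|b]:
R2 <- R2 - (-2)*R1:  [  0  -3  -5  -5 ]
R3 <- R3 - (4)*R1:  [ 0  6  4  4 ]
R3 <- R3 - (-2)*R2:  [  0   0  -6  -6 ]
Row echelon form:
[ 3  -2   6  |   3 ]
[ 0  -3  -5  |  -5 ]
[ 0   0  -6  |  -6 ]
Back-substitution:
x_3 = (-6) / -6 = 1
x_2 = (-5 - (-5)*(1)) / -3 = 0
x_1 = (3 - (-2)*(0) - (6)*(1)) / 3 = -1

(-1, 0, 1)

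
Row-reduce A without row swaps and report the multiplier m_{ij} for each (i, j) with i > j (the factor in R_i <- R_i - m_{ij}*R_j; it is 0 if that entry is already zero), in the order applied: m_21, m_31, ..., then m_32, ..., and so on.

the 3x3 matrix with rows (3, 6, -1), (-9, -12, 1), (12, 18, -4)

multipliers: -3, 4, -1

Forward elimination:
R2 <- R2 - (-3)*R1:  [  0   6  -2 ]
R3 <- R3 - (4)*R1:  [  0  -6   0 ]
R3 <- R3 - (-1)*R2:  [  0   0  -2 ]
Multipliers (in order of application): m_{21} = -3, m_{31} = 4, m_{32} = -1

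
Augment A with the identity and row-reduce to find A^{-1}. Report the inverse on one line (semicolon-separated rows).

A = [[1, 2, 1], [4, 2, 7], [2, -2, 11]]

Gauss-Jordan on [A | I]:
R2 <- R2 - (4)*R1:  [  0  -6   3  |  -4   1   0 ]
R3 <- R3 - (2)*R1:  [  0  -6   9  |  -2   0   1 ]
R2 <- (1/-6)*R2:  [    0     1  -1/2  |   2/3  -1/6     0 ]
R1 <- R1 - (2)*R2:  [    1     0     2  |  -1/3   1/3     0 ]
R3 <- R3 - (-6)*R2:  [  0   0   6  |   2  -1   1 ]
R3 <- (1/6)*R3:  [    0     0     1  |   1/3  -1/6   1/6 ]
R1 <- R1 - (2)*R3:  [    1     0     0  |    -1   2/3  -1/3 ]
R2 <- R2 - (-1/2)*R3:  [    0     1     0  |   5/6  -1/4  1/12 ]
Right block of [I | A^{-1}] is the inverse:
[  -1   2/3  -1/3 ]
[ 5/6  -1/4  1/12 ]
[ 1/3  -1/6   1/6 ]

inverse = [-1 2/3 -1/3; 5/6 -1/4 1/12; 1/3 -1/6 1/6]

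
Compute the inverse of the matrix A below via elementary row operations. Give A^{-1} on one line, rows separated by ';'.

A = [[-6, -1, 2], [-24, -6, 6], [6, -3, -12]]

inverse = [-5/4 1/4 -1/12; 7/2 -5/6 1/6; -3/2 1/3 -1/6]

Gauss-Jordan on [A | I]:
R1 <- (1/-6)*R1:  [    1   1/6  -1/3  |  -1/6     0     0 ]
R2 <- R2 - (-24)*R1:  [  0  -2  -2  |  -4   1   0 ]
R3 <- R3 - (6)*R1:  [   0   -4  -10  |    1    0    1 ]
R2 <- (1/-2)*R2:  [    0     1     1  |     2  -1/2     0 ]
R1 <- R1 - (1/6)*R2:  [    1     0  -1/2  |  -1/2  1/12     0 ]
R3 <- R3 - (-4)*R2:  [  0   0  -6  |   9  -2   1 ]
R3 <- (1/-6)*R3:  [    0     0     1  |  -3/2   1/3  -1/6 ]
R1 <- R1 - (-1/2)*R3:  [     1      0      0  |   -5/4    1/4  -1/12 ]
R2 <- R2 - (1)*R3:  [    0     1     0  |   7/2  -5/6   1/6 ]
Right block of [I | A^{-1}] is the inverse:
[ -5/4   1/4  -1/12 ]
[  7/2  -5/6    1/6 ]
[ -3/2   1/3   -1/6 ]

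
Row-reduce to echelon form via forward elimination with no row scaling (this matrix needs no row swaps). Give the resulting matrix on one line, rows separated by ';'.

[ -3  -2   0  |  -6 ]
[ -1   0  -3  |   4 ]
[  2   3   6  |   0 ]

Forward elimination:
R2 <- R2 - (1/3)*R1:  [   0  2/3   -3    6 ]
R3 <- R3 - (-2/3)*R1:  [   0  5/3    6   -4 ]
R3 <- R3 - (5/2)*R2:  [    0     0  27/2   -19 ]
Row echelon form:
[ -3   -2     0  |   -6 ]
[  0  2/3    -3  |    6 ]
[  0    0  27/2  |  -19 ]

REF = [-3 -2 0 -6; 0 2/3 -3 6; 0 0 27/2 -19]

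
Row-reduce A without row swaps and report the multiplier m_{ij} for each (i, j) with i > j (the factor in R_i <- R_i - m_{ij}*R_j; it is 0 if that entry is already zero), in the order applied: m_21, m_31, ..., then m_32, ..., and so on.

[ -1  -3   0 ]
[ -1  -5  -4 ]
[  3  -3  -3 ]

multipliers: 1, -3, 6

Forward elimination:
R2 <- R2 - (1)*R1:  [  0  -2  -4 ]
R3 <- R3 - (-3)*R1:  [   0  -12   -3 ]
R3 <- R3 - (6)*R2:  [  0   0  21 ]
Multipliers (in order of application): m_{21} = 1, m_{31} = -3, m_{32} = 6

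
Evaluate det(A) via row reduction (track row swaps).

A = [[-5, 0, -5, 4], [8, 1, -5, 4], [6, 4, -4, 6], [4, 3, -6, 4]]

det(A) = 574

Forward elimination:
R2 <- R2 - (-8/5)*R1:  [    0     1   -13  52/5 ]
R3 <- R3 - (-6/5)*R1:  [    0     4   -10  54/5 ]
R4 <- R4 - (-4/5)*R1:  [    0     3   -10  36/5 ]
R3 <- R3 - (4)*R2:  [      0       0      42  -154/5 ]
R4 <- R4 - (3)*R2:  [   0    0   29  -24 ]
R4 <- R4 - (29/42)*R3:  [      0       0       0  -41/15 ]
Upper-triangular form:
[ -5  0   -5       4 ]
[  0  1  -13    52/5 ]
[  0  0   42  -154/5 ]
[  0  0    0  -41/15 ]
det(A) = (-1)^0 * (-5) * (1) * (42) * (-41/15) = 574  (0 row swaps -> sign +1)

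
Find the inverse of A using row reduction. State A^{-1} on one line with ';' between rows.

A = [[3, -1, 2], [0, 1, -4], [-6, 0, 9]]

Gauss-Jordan on [A | I]:
R1 <- (1/3)*R1:  [    1  -1/3   2/3  |   1/3     0     0 ]
R3 <- R3 - (-6)*R1:  [  0  -2  13  |   2   0   1 ]
R1 <- R1 - (-1/3)*R2:  [    1     0  -2/3  |   1/3   1/3     0 ]
R3 <- R3 - (-2)*R2:  [ 0  0  5  |  2  2  1 ]
R3 <- (1/5)*R3:  [   0    0    1  |  2/5  2/5  1/5 ]
R1 <- R1 - (-2/3)*R3:  [    1     0     0  |   3/5   3/5  2/15 ]
R2 <- R2 - (-4)*R3:  [    0     1     0  |   8/5  13/5   4/5 ]
Right block of [I | A^{-1}] is the inverse:
[ 3/5   3/5  2/15 ]
[ 8/5  13/5   4/5 ]
[ 2/5   2/5   1/5 ]

inverse = [3/5 3/5 2/15; 8/5 13/5 4/5; 2/5 2/5 1/5]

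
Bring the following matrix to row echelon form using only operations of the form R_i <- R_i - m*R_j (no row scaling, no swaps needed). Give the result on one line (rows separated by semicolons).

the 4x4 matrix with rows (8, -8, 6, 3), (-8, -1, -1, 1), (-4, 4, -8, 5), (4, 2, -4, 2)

Forward elimination:
R2 <- R2 - (-1)*R1:  [  0  -9   5   4 ]
R3 <- R3 - (-1/2)*R1:  [    0     0    -5  13/2 ]
R4 <- R4 - (1/2)*R1:  [   0    6   -7  1/2 ]
R4 <- R4 - (-2/3)*R2:  [     0      0  -11/3   19/6 ]
R4 <- R4 - (11/15)*R3:  [    0     0     0  -8/5 ]
Row echelon form:
[ 8  -8   6     3 ]
[ 0  -9   5     4 ]
[ 0   0  -5  13/2 ]
[ 0   0   0  -8/5 ]

REF = [8 -8 6 3; 0 -9 5 4; 0 0 -5 13/2; 0 0 0 -8/5]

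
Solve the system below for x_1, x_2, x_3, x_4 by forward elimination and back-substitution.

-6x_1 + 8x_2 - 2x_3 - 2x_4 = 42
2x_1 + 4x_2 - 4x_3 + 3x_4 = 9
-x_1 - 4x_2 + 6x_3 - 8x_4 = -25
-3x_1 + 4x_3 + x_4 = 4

(-5, 1, -3, 1)

Forward elimination on [A|b]:
R2 <- R2 - (-1/3)*R1:  [     0   20/3  -14/3    7/3     23 ]
R3 <- R3 - (1/6)*R1:  [     0  -16/3   19/3  -23/3    -32 ]
R4 <- R4 - (1/2)*R1:  [   0   -4    5    2  -17 ]
R3 <- R3 - (-4/5)*R2:  [     0      0   13/5  -29/5  -68/5 ]
R4 <- R4 - (-3/5)*R2:  [     0      0   11/5   17/5  -16/5 ]
R4 <- R4 - (11/13)*R3:  [      0       0       0  108/13  108/13 ]
Row echelon form:
[ -6     8     -2      -2  |      42 ]
[  0  20/3  -14/3     7/3  |      23 ]
[  0     0   13/5   -29/5  |   -68/5 ]
[  0     0      0  108/13  |  108/13 ]
Back-substitution:
x_4 = (108/13) / (108/13) = 1
x_3 = (-68/5 - (-29/5)*(1)) / (13/5) = -3
x_2 = (23 - (-14/3)*(-3) - (7/3)*(1)) / (20/3) = 1
x_1 = (42 - (8)*(1) - (-2)*(-3) - (-2)*(1)) / -6 = -5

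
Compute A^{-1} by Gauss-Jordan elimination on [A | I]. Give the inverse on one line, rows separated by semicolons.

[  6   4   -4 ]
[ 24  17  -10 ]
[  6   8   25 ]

Gauss-Jordan on [A | I]:
R1 <- (1/6)*R1:  [    1   2/3  -2/3  |   1/6     0     0 ]
R2 <- R2 - (24)*R1:  [  0   1   6  |  -4   1   0 ]
R3 <- R3 - (6)*R1:  [  0   4  29  |  -1   0   1 ]
R1 <- R1 - (2/3)*R2:  [     1      0  -14/3  |   17/6   -2/3      0 ]
R3 <- R3 - (4)*R2:  [  0   0   5  |  15  -4   1 ]
R3 <- (1/5)*R3:  [    0     0     1  |     3  -4/5   1/5 ]
R1 <- R1 - (-14/3)*R3:  [     1      0      0  |  101/6  -22/5  14/15 ]
R2 <- R2 - (6)*R3:  [    0     1     0  |   -22  29/5  -6/5 ]
Right block of [I | A^{-1}] is the inverse:
[ 101/6  -22/5  14/15 ]
[   -22   29/5   -6/5 ]
[     3   -4/5    1/5 ]

inverse = [101/6 -22/5 14/15; -22 29/5 -6/5; 3 -4/5 1/5]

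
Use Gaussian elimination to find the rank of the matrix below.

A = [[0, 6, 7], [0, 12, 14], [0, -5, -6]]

rank(A) = 2

Row reduction:
R2 <- R2 - (2)*R1:  [ 0  0  0 ]
R3 <- R3 - (-5/6)*R1:  [    0     0  -1/6 ]
R2 <-> R3   (pivot in column 3 was zero)
[ 0  6     7 ]
[ 0  0  -1/6 ]
[ 0  0     0 ]
Row echelon form:
[ 0  6     7 ]
[ 0  0  -1/6 ]
[ 0  0     0 ]
Nonzero rows / pivot columns: 2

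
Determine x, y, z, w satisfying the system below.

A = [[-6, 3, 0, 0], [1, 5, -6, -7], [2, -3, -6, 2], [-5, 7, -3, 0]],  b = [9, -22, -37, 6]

(0, 3, 5, 1)

Forward elimination on [A|b]:
R2 <- R2 - (-1/6)*R1:  [     0   11/2     -6     -7  -41/2 ]
R3 <- R3 - (-1/3)*R1:  [   0   -2   -6    2  -34 ]
R4 <- R4 - (5/6)*R1:  [    0   9/2    -3     0  -3/2 ]
R3 <- R3 - (-4/11)*R2:  [       0        0   -90/11    -6/11  -456/11 ]
R4 <- R4 - (9/11)*R2:  [      0       0   21/11   63/11  168/11 ]
R4 <- R4 - (-7/30)*R3:  [    0     0     0  28/5  28/5 ]
Row echelon form:
[ -6     3       0      0  |        9 ]
[  0  11/2      -6     -7  |    -41/2 ]
[  0     0  -90/11  -6/11  |  -456/11 ]
[  0     0       0   28/5  |     28/5 ]
Back-substitution:
w = (28/5) / (28/5) = 1
z = (-456/11 - (-6/11)*(1)) / (-90/11) = 5
y = (-41/2 - (-6)*(5) - (-7)*(1)) / (11/2) = 3
x = (9 - (3)*(3)) / -6 = 0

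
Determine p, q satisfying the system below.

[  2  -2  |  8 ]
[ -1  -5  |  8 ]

Forward elimination on [A|b]:
R2 <- R2 - (-1/2)*R1:  [  0  -6  12 ]
Row echelon form:
[ 2  -2  |   8 ]
[ 0  -6  |  12 ]
Back-substitution:
q = (12) / -6 = -2
p = (8 - (-2)*(-2)) / 2 = 2

(2, -2)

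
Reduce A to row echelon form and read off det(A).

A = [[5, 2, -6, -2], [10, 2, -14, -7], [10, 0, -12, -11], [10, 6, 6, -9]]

det(A) = 160

Forward elimination:
R2 <- R2 - (2)*R1:  [  0  -2  -2  -3 ]
R3 <- R3 - (2)*R1:  [  0  -4   0  -7 ]
R4 <- R4 - (2)*R1:  [  0   2  18  -5 ]
R3 <- R3 - (2)*R2:  [  0   0   4  -1 ]
R4 <- R4 - (-1)*R2:  [  0   0  16  -8 ]
R4 <- R4 - (4)*R3:  [  0   0   0  -4 ]
Upper-triangular form:
[ 5   2  -6  -2 ]
[ 0  -2  -2  -3 ]
[ 0   0   4  -1 ]
[ 0   0   0  -4 ]
det(A) = (-1)^0 * (5) * (-2) * (4) * (-4) = 160  (0 row swaps -> sign +1)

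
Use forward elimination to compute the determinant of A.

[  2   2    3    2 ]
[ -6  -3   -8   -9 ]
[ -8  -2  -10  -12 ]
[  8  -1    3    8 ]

Forward elimination:
R2 <- R2 - (-3)*R1:  [  0   3   1  -3 ]
R3 <- R3 - (-4)*R1:  [  0   6   2  -4 ]
R4 <- R4 - (4)*R1:  [  0  -9  -9   0 ]
R3 <- R3 - (2)*R2:  [ 0  0  0  2 ]
R4 <- R4 - (-3)*R2:  [  0   0  -6  -9 ]
R3 <-> R4   (pivot in column 3 was zero)
[ 2  2   3   2 ]
[ 0  3   1  -3 ]
[ 0  0  -6  -9 ]
[ 0  0   0   2 ]
Upper-triangular form:
[ 2  2   3   2 ]
[ 0  3   1  -3 ]
[ 0  0  -6  -9 ]
[ 0  0   0   2 ]
det(A) = (-1)^1 * (2) * (3) * (-6) * (2) = 72  (1 row swap -> sign -1)

det(A) = 72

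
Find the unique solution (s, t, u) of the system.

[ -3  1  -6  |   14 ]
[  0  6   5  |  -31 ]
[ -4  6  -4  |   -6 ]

Forward elimination on [A|b]:
R3 <- R3 - (4/3)*R1:  [     0   14/3      4  -74/3 ]
R3 <- R3 - (7/9)*R2:  [    0     0   1/9  -5/9 ]
Row echelon form:
[ -3  1   -6  |    14 ]
[  0  6    5  |   -31 ]
[  0  0  1/9  |  -5/9 ]
Back-substitution:
u = (-5/9) / (1/9) = -5
t = (-31 - (5)*(-5)) / 6 = -1
s = (14 - (1)*(-1) - (-6)*(-5)) / -3 = 5

(5, -1, -5)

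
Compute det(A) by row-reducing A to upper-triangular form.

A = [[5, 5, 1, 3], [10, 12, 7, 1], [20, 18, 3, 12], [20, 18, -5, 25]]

det(A) = 120

Forward elimination:
R2 <- R2 - (2)*R1:  [  0   2   5  -5 ]
R3 <- R3 - (4)*R1:  [  0  -2  -1   0 ]
R4 <- R4 - (4)*R1:  [  0  -2  -9  13 ]
R3 <- R3 - (-1)*R2:  [  0   0   4  -5 ]
R4 <- R4 - (-1)*R2:  [  0   0  -4   8 ]
R4 <- R4 - (-1)*R3:  [ 0  0  0  3 ]
Upper-triangular form:
[ 5  5  1   3 ]
[ 0  2  5  -5 ]
[ 0  0  4  -5 ]
[ 0  0  0   3 ]
det(A) = (-1)^0 * (5) * (2) * (4) * (3) = 120  (0 row swaps -> sign +1)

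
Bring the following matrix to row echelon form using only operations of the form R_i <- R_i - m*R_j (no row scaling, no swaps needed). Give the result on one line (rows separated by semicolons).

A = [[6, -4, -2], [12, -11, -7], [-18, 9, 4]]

REF = [6 -4 -2; 0 -3 -3; 0 0 1]

Forward elimination:
R2 <- R2 - (2)*R1:  [  0  -3  -3 ]
R3 <- R3 - (-3)*R1:  [  0  -3  -2 ]
R3 <- R3 - (1)*R2:  [ 0  0  1 ]
Row echelon form:
[ 6  -4  -2 ]
[ 0  -3  -3 ]
[ 0   0   1 ]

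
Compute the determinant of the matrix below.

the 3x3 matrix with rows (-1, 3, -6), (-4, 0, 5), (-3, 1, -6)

Forward elimination:
R2 <- R2 - (4)*R1:  [   0  -12   29 ]
R3 <- R3 - (3)*R1:  [  0  -8  12 ]
R3 <- R3 - (2/3)*R2:  [     0      0  -22/3 ]
Upper-triangular form:
[ -1    3     -6 ]
[  0  -12     29 ]
[  0    0  -22/3 ]
det(A) = (-1)^0 * (-1) * (-12) * (-22/3) = -88  (0 row swaps -> sign +1)

det(A) = -88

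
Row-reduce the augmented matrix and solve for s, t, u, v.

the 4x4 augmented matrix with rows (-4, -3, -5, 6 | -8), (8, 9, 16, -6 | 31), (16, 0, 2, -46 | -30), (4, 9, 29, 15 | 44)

Forward elimination on [A|b]:
R2 <- R2 - (-2)*R1:  [  0   3   6   6  15 ]
R3 <- R3 - (-4)*R1:  [   0  -12  -18  -22  -62 ]
R4 <- R4 - (-1)*R1:  [  0   6  24  21  36 ]
R3 <- R3 - (-4)*R2:  [  0   0   6   2  -2 ]
R4 <- R4 - (2)*R2:  [  0   0  12   9   6 ]
R4 <- R4 - (2)*R3:  [  0   0   0   5  10 ]
Row echelon form:
[ -4  -3  -5  6  |  -8 ]
[  0   3   6  6  |  15 ]
[  0   0   6  2  |  -2 ]
[  0   0   0  5  |  10 ]
Back-substitution:
v = (10) / 5 = 2
u = (-2 - (2)*(2)) / 6 = -1
t = (15 - (6)*(-1) - (6)*(2)) / 3 = 3
s = (-8 - (-3)*(3) - (-5)*(-1) - (6)*(2)) / -4 = 4

(4, 3, -1, 2)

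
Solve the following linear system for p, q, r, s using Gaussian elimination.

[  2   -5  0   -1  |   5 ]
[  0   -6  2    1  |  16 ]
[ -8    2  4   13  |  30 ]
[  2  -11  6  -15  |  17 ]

(-5, -3, -1, 0)

Forward elimination on [A|b]:
R3 <- R3 - (-4)*R1:  [   0  -18    4    9   50 ]
R4 <- R4 - (1)*R1:  [   0   -6    6  -14   12 ]
R3 <- R3 - (3)*R2:  [  0   0  -2   6   2 ]
R4 <- R4 - (1)*R2:  [   0    0    4  -15   -4 ]
R4 <- R4 - (-2)*R3:  [  0   0   0  -3   0 ]
Row echelon form:
[ 2  -5   0  -1  |   5 ]
[ 0  -6   2   1  |  16 ]
[ 0   0  -2   6  |   2 ]
[ 0   0   0  -3  |   0 ]
Back-substitution:
s = (0) / -3 = 0
r = (2 - (6)*(0)) / -2 = -1
q = (16 - (2)*(-1) - (1)*(0)) / -6 = -3
p = (5 - (-5)*(-3) - (-1)*(0)) / 2 = -5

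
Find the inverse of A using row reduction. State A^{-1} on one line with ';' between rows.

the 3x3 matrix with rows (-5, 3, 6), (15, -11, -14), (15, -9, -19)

inverse = [-83/10 -3/10 -12/5; -15/2 -1/2 -2; -3 0 -1]

Gauss-Jordan on [A | I]:
R1 <- (1/-5)*R1:  [    1  -3/5  -6/5  |  -1/5     0     0 ]
R2 <- R2 - (15)*R1:  [  0  -2   4  |   3   1   0 ]
R3 <- R3 - (15)*R1:  [  0   0  -1  |   3   0   1 ]
R2 <- (1/-2)*R2:  [    0     1    -2  |  -3/2  -1/2     0 ]
R1 <- R1 - (-3/5)*R2:  [      1       0   -12/5  |  -11/10   -3/10       0 ]
R3 <- (1/-1)*R3:  [  0   0   1  |  -3   0  -1 ]
R1 <- R1 - (-12/5)*R3:  [      1       0       0  |  -83/10   -3/10   -12/5 ]
R2 <- R2 - (-2)*R3:  [     0      1      0  |  -15/2   -1/2     -2 ]
Right block of [I | A^{-1}] is the inverse:
[ -83/10  -3/10  -12/5 ]
[  -15/2   -1/2     -2 ]
[     -3      0     -1 ]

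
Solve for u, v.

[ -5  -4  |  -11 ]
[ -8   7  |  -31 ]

Forward elimination on [A|b]:
R2 <- R2 - (8/5)*R1:  [     0   67/5  -67/5 ]
Row echelon form:
[ -5    -4  |    -11 ]
[  0  67/5  |  -67/5 ]
Back-substitution:
v = (-67/5) / (67/5) = -1
u = (-11 - (-4)*(-1)) / -5 = 3

(3, -1)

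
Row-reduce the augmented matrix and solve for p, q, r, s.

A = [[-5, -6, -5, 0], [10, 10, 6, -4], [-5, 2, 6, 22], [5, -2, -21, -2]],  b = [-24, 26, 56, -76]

Forward elimination on [A|b]:
R2 <- R2 - (-2)*R1:  [   0   -2   -4   -4  -22 ]
R3 <- R3 - (1)*R1:  [  0   8  11  22  80 ]
R4 <- R4 - (-1)*R1:  [    0    -8   -26    -2  -100 ]
R3 <- R3 - (-4)*R2:  [  0   0  -5   6  -8 ]
R4 <- R4 - (4)*R2:  [   0    0  -10   14  -12 ]
R4 <- R4 - (2)*R3:  [ 0  0  0  2  4 ]
Row echelon form:
[ -5  -6  -5   0  |  -24 ]
[  0  -2  -4  -4  |  -22 ]
[  0   0  -5   6  |   -8 ]
[  0   0   0   2  |    4 ]
Back-substitution:
s = (4) / 2 = 2
r = (-8 - (6)*(2)) / -5 = 4
q = (-22 - (-4)*(4) - (-4)*(2)) / -2 = -1
p = (-24 - (-6)*(-1) - (-5)*(4)) / -5 = 2

(2, -1, 4, 2)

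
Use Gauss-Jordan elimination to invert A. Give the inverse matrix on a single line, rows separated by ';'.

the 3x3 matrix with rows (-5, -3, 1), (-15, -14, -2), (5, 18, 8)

Gauss-Jordan on [A | I]:
R1 <- (1/-5)*R1:  [    1   3/5  -1/5  |  -1/5     0     0 ]
R2 <- R2 - (-15)*R1:  [  0  -5  -5  |  -3   1   0 ]
R3 <- R3 - (5)*R1:  [  0  15   9  |   1   0   1 ]
R2 <- (1/-5)*R2:  [    0     1     1  |   3/5  -1/5     0 ]
R1 <- R1 - (3/5)*R2:  [      1       0    -4/5  |  -14/25    3/25       0 ]
R3 <- R3 - (15)*R2:  [  0   0  -6  |  -8   3   1 ]
R3 <- (1/-6)*R3:  [    0     0     1  |   4/3  -1/2  -1/6 ]
R1 <- R1 - (-4/5)*R3:  [     1      0      0  |  38/75  -7/25  -2/15 ]
R2 <- R2 - (1)*R3:  [      0       1       0  |  -11/15    3/10     1/6 ]
Right block of [I | A^{-1}] is the inverse:
[  38/75  -7/25  -2/15 ]
[ -11/15   3/10    1/6 ]
[    4/3   -1/2   -1/6 ]

inverse = [38/75 -7/25 -2/15; -11/15 3/10 1/6; 4/3 -1/2 -1/6]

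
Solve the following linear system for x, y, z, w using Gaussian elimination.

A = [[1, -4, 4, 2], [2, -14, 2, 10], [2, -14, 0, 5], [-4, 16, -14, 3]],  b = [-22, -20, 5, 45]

(-4, -2, -5, -3)

Forward elimination on [A|b]:
R2 <- R2 - (2)*R1:  [  0  -6  -6   6  24 ]
R3 <- R3 - (2)*R1:  [  0  -6  -8   1  49 ]
R4 <- R4 - (-4)*R1:  [   0    0    2   11  -43 ]
R3 <- R3 - (1)*R2:  [  0   0  -2  -5  25 ]
R4 <- R4 - (-1)*R3:  [   0    0    0    6  -18 ]
Row echelon form:
[ 1  -4   4   2  |  -22 ]
[ 0  -6  -6   6  |   24 ]
[ 0   0  -2  -5  |   25 ]
[ 0   0   0   6  |  -18 ]
Back-substitution:
w = (-18) / 6 = -3
z = (25 - (-5)*(-3)) / -2 = -5
y = (24 - (-6)*(-5) - (6)*(-3)) / -6 = -2
x = (-22 - (-4)*(-2) - (4)*(-5) - (2)*(-3)) / 1 = -4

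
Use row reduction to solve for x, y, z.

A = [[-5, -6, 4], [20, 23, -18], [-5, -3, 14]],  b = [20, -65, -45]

Forward elimination on [A|b]:
R2 <- R2 - (-4)*R1:  [  0  -1  -2  15 ]
R3 <- R3 - (1)*R1:  [   0    3   10  -65 ]
R3 <- R3 - (-3)*R2:  [   0    0    4  -20 ]
Row echelon form:
[ -5  -6   4  |   20 ]
[  0  -1  -2  |   15 ]
[  0   0   4  |  -20 ]
Back-substitution:
z = (-20) / 4 = -5
y = (15 - (-2)*(-5)) / -1 = -5
x = (20 - (-6)*(-5) - (4)*(-5)) / -5 = -2

(-2, -5, -5)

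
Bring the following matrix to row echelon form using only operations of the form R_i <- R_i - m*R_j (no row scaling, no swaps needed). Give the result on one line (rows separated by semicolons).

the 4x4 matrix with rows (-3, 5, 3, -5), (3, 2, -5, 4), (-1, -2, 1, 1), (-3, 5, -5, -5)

REF = [-3 5 3 -5; 0 7 -2 -1; 0 0 -22/21 15/7; 0 0 0 -180/11]

Forward elimination:
R2 <- R2 - (-1)*R1:  [  0   7  -2  -1 ]
R3 <- R3 - (1/3)*R1:  [     0  -11/3      0    8/3 ]
R4 <- R4 - (1)*R1:  [  0   0  -8   0 ]
R3 <- R3 - (-11/21)*R2:  [      0       0  -22/21    15/7 ]
R4 <- R4 - (84/11)*R3:  [       0        0        0  -180/11 ]
Row echelon form:
[ -3  5       3       -5 ]
[  0  7      -2       -1 ]
[  0  0  -22/21     15/7 ]
[  0  0       0  -180/11 ]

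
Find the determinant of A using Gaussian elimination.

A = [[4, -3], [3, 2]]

det(A) = 17

Forward elimination:
R2 <- R2 - (3/4)*R1:  [    0  17/4 ]
Upper-triangular form:
[ 4    -3 ]
[ 0  17/4 ]
det(A) = (-1)^0 * (4) * (17/4) = 17  (0 row swaps -> sign +1)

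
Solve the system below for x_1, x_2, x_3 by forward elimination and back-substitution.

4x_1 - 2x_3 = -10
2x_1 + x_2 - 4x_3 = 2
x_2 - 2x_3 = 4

(-4, -2, -3)

Forward elimination on [A|b]:
R2 <- R2 - (1/2)*R1:  [  0   1  -3   7 ]
R3 <- R3 - (1)*R2:  [  0   0   1  -3 ]
Row echelon form:
[ 4  0  -2  |  -10 ]
[ 0  1  -3  |    7 ]
[ 0  0   1  |   -3 ]
Back-substitution:
x_3 = (-3) / 1 = -3
x_2 = (7 - (-3)*(-3)) / 1 = -2
x_1 = (-10 - (-2)*(-3)) / 4 = -4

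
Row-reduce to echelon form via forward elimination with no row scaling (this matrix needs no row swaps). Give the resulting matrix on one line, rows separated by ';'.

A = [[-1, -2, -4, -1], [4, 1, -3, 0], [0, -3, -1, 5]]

REF = [-1 -2 -4 -1; 0 -7 -19 -4; 0 0 50/7 47/7]

Forward elimination:
R2 <- R2 - (-4)*R1:  [   0   -7  -19   -4 ]
R3 <- R3 - (3/7)*R2:  [    0     0  50/7  47/7 ]
Row echelon form:
[ -1  -2    -4    -1 ]
[  0  -7   -19    -4 ]
[  0   0  50/7  47/7 ]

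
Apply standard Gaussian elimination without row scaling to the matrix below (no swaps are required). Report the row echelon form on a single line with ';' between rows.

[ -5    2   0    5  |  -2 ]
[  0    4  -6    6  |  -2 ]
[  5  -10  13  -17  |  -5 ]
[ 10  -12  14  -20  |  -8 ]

Forward elimination:
R3 <- R3 - (-1)*R1:  [   0   -8   13  -12   -7 ]
R4 <- R4 - (-2)*R1:  [   0   -8   14  -10  -12 ]
R3 <- R3 - (-2)*R2:  [   0    0    1    0  -11 ]
R4 <- R4 - (-2)*R2:  [   0    0    2    2  -16 ]
R4 <- R4 - (2)*R3:  [ 0  0  0  2  6 ]
Row echelon form:
[ -5  2   0  5  |   -2 ]
[  0  4  -6  6  |   -2 ]
[  0  0   1  0  |  -11 ]
[  0  0   0  2  |    6 ]

REF = [-5 2 0 5 -2; 0 4 -6 6 -2; 0 0 1 0 -11; 0 0 0 2 6]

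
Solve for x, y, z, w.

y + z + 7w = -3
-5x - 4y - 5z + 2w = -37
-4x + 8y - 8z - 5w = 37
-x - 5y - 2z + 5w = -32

Forward elimination on [A|b]:
R1 <-> R2   (pivot in column 1 was zero)
[ -5  -4  -5   2  -37 ]
[  0   1   1   7   -3 ]
[ -4   8  -8  -5   37 ]
[ -1  -5  -2   5  -32 ]
R3 <- R3 - (4/5)*R1:  [     0   56/5     -4  -33/5  333/5 ]
R4 <- R4 - (1/5)*R1:  [      0   -21/5      -1    23/5  -123/5 ]
R3 <- R3 - (56/5)*R2:  [     0      0  -76/5    -85  501/5 ]
R4 <- R4 - (-21/5)*R2:  [      0       0    16/5      34  -186/5 ]
R4 <- R4 - (-4/19)*R3:  [       0        0        0   306/19  -306/19 ]
Row echelon form:
[ -5  -4     -5       2  |      -37 ]
[  0   1      1       7  |       -3 ]
[  0   0  -76/5     -85  |    501/5 ]
[  0   0      0  306/19  |  -306/19 ]
Back-substitution:
w = (-306/19) / (306/19) = -1
z = (501/5 - (-85)*(-1)) / (-76/5) = -1
y = (-3 - (1)*(-1) - (7)*(-1)) / 1 = 5
x = (-37 - (-4)*(5) - (-5)*(-1) - (2)*(-1)) / -5 = 4

(4, 5, -1, -1)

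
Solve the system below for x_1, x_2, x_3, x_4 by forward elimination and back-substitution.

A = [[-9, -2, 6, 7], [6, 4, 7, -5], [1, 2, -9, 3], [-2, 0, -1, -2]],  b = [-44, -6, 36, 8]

(0, 3, -4, -2)

Forward elimination on [A|b]:
R2 <- R2 - (-2/3)*R1:  [      0     8/3      11    -1/3  -106/3 ]
R3 <- R3 - (-1/9)*R1:  [     0   16/9  -25/3   34/9  280/9 ]
R4 <- R4 - (2/9)*R1:  [     0    4/9   -7/3  -32/9  160/9 ]
R3 <- R3 - (2/3)*R2:  [     0      0  -47/3      4  164/3 ]
R4 <- R4 - (1/6)*R2:  [     0      0  -25/6   -7/2   71/3 ]
R4 <- R4 - (25/94)*R3:  [       0        0        0  -429/94   429/47 ]
Row echelon form:
[ -9   -2      6        7  |     -44 ]
[  0  8/3     11     -1/3  |  -106/3 ]
[  0    0  -47/3        4  |   164/3 ]
[  0    0      0  -429/94  |  429/47 ]
Back-substitution:
x_4 = (429/47) / (-429/94) = -2
x_3 = (164/3 - (4)*(-2)) / (-47/3) = -4
x_2 = (-106/3 - (11)*(-4) - (-1/3)*(-2)) / (8/3) = 3
x_1 = (-44 - (-2)*(3) - (6)*(-4) - (7)*(-2)) / -9 = 0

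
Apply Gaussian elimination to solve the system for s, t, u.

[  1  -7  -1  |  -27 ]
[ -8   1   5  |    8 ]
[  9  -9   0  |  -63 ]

Forward elimination on [A|b]:
R2 <- R2 - (-8)*R1:  [    0   -55    -3  -208 ]
R3 <- R3 - (9)*R1:  [   0   54    9  180 ]
R3 <- R3 - (-54/55)*R2:  [        0         0    333/55  -1332/55 ]
Row echelon form:
[ 1   -7      -1  |       -27 ]
[ 0  -55      -3  |      -208 ]
[ 0    0  333/55  |  -1332/55 ]
Back-substitution:
u = (-1332/55) / (333/55) = -4
t = (-208 - (-3)*(-4)) / -55 = 4
s = (-27 - (-7)*(4) - (-1)*(-4)) / 1 = -3

(-3, 4, -4)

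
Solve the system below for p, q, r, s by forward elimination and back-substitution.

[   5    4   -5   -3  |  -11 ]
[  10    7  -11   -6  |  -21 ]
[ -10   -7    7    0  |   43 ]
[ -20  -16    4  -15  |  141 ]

(-5, 0, -1, -3)

Forward elimination on [A|b]:
R2 <- R2 - (2)*R1:  [  0  -1  -1   0   1 ]
R3 <- R3 - (-2)*R1:  [  0   1  -3  -6  21 ]
R4 <- R4 - (-4)*R1:  [   0    0  -16  -27   97 ]
R3 <- R3 - (-1)*R2:  [  0   0  -4  -6  22 ]
R4 <- R4 - (4)*R3:  [  0   0   0  -3   9 ]
Row echelon form:
[ 5   4  -5  -3  |  -11 ]
[ 0  -1  -1   0  |    1 ]
[ 0   0  -4  -6  |   22 ]
[ 0   0   0  -3  |    9 ]
Back-substitution:
s = (9) / -3 = -3
r = (22 - (-6)*(-3)) / -4 = -1
q = (1 - (-1)*(-1)) / -1 = 0
p = (-11 - (4)*(0) - (-5)*(-1) - (-3)*(-3)) / 5 = -5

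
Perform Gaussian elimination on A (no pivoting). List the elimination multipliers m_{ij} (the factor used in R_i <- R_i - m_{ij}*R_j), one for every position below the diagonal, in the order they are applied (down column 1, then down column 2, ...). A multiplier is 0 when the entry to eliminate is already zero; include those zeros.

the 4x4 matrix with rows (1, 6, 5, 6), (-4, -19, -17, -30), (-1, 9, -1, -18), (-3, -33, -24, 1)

multipliers: -4, -1, -3, 3, -3, 0

Forward elimination:
R2 <- R2 - (-4)*R1:  [  0   5   3  -6 ]
R3 <- R3 - (-1)*R1:  [   0   15    4  -12 ]
R4 <- R4 - (-3)*R1:  [   0  -15   -9   19 ]
R3 <- R3 - (3)*R2:  [  0   0  -5   6 ]
R4 <- R4 - (-3)*R2:  [ 0  0  0  1 ]
R4: entry in column 3 is already 0 -> m_{43} = 0 (no row operation needed)
Multipliers (in order of application): m_{21} = -4, m_{31} = -1, m_{41} = -3, m_{32} = 3, m_{42} = -3, m_{43} = 0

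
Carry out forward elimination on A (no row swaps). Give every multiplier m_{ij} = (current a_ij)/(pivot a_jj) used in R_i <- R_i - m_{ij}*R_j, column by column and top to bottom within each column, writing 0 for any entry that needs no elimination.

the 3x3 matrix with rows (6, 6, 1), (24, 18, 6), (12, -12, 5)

Forward elimination:
R2 <- R2 - (4)*R1:  [  0  -6   2 ]
R3 <- R3 - (2)*R1:  [   0  -24    3 ]
R3 <- R3 - (4)*R2:  [  0   0  -5 ]
Multipliers (in order of application): m_{21} = 4, m_{31} = 2, m_{32} = 4

multipliers: 4, 2, 4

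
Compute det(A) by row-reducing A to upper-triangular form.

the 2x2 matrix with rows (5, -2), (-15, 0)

det(A) = -30

Forward elimination:
R2 <- R2 - (-3)*R1:  [  0  -6 ]
Upper-triangular form:
[ 5  -2 ]
[ 0  -6 ]
det(A) = (-1)^0 * (5) * (-6) = -30  (0 row swaps -> sign +1)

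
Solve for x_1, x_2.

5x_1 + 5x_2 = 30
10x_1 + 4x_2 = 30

Forward elimination on [A|b]:
R2 <- R2 - (2)*R1:  [   0   -6  -30 ]
Row echelon form:
[ 5   5  |   30 ]
[ 0  -6  |  -30 ]
Back-substitution:
x_2 = (-30) / -6 = 5
x_1 = (30 - (5)*(5)) / 5 = 1

(1, 5)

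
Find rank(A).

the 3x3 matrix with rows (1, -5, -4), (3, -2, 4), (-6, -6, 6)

Row reduction:
R2 <- R2 - (3)*R1:  [  0  13  16 ]
R3 <- R3 - (-6)*R1:  [   0  -36  -18 ]
R3 <- R3 - (-36/13)*R2:  [      0       0  342/13 ]
Row echelon form:
[ 1  -5      -4 ]
[ 0  13      16 ]
[ 0   0  342/13 ]
Nonzero rows / pivot columns: 3

rank(A) = 3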